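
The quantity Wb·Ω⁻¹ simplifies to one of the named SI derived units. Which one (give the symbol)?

Wb = V·s (flux: a volt is a weber per second),
    = kg·m²·s⁻²·A⁻¹.
Ω = V/A (resistance = voltage per current),
    = kg·m²·s⁻³·A⁻².
So Ω⁻¹ = kg⁻¹·m⁻²·s³·A².
Combining: Wb·Ω⁻¹ = (kg·m²·s⁻²·A⁻¹) · (kg⁻¹·m⁻²·s³·A²) = s·A.
s·A is the base-SI form of the coulomb.

C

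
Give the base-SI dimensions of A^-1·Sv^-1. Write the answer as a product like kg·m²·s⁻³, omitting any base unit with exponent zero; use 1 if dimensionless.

Sv = J/kg (equivalent dose = energy per mass),
    = m²·s⁻².
So Sv⁻¹ = m⁻²·s².
Combining: A⁻¹·Sv⁻¹ = A⁻¹ · (m⁻²·s²) = m⁻²·s²·A⁻¹.

m⁻²·s²·A⁻¹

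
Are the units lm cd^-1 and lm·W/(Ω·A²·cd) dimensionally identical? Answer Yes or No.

Yes

Left side:
  lm = cd·sr = cd (luminous flux; sr is dimensionless).
  Combining: lm·cd⁻¹ = cd · cd⁻¹ = 1.
Right side:
  Ω = V/A (resistance = voltage per current),
      = kg·m²·s⁻³·A⁻².
  So Ω⁻¹ = kg⁻¹·m⁻²·s³·A².
  lm = cd·sr = cd (luminous flux; sr is dimensionless).
  W = J/s (power = energy per time),
      = kg·m²·s⁻³.
  Combining: Ω⁻¹·lm·A⁻²·cd⁻¹·W = (kg⁻¹·m⁻²·s³·A²) · cd · A⁻² · cd⁻¹ · (kg·m²·s⁻³) = 1.
Both reduce to 1.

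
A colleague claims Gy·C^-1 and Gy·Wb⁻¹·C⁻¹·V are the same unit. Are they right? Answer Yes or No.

Left side:
  Gy = J/kg (absorbed dose = energy per mass),
      = m²·s⁻².
  C = A·s = s·A (charge = current × time).
  So C⁻¹ = s⁻¹·A⁻¹.
  Combining: Gy·C⁻¹ = (m²·s⁻²) · (s⁻¹·A⁻¹) = m²·s⁻³·A⁻¹.
Right side:
  Gy = J/kg (absorbed dose = energy per mass),
      = m²·s⁻².
  Wb = V·s (flux: a volt is a weber per second),
      = kg·m²·s⁻²·A⁻¹.
  So Wb⁻¹ = kg⁻¹·m⁻²·s²·A.
  C = A·s = s·A (charge = current × time).
  So C⁻¹ = s⁻¹·A⁻¹.
  V = W/A (potential = power per current),
      = kg·m²·s⁻³·A⁻¹.
  Combining: Gy·Wb⁻¹·C⁻¹·V = (m²·s⁻²) · (kg⁻¹·m⁻²·s²·A) · (s⁻¹·A⁻¹) · (kg·m²·s⁻³·A⁻¹) = m²·s⁻⁴·A⁻¹.
Left is m²·s⁻³·A⁻¹; right is m²·s⁻⁴·A⁻¹ — different.

No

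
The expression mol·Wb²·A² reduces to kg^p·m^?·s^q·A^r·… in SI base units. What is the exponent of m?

Wb = V·s (flux: a volt is a weber per second),
    = kg·m²·s⁻²·A⁻¹.
So Wb² = kg²·m⁴·s⁻⁴·A⁻².
Combining: mol·Wb²·A² = mol · (kg²·m⁴·s⁻⁴·A⁻²) · A² = kg²·m⁴·s⁻⁴·mol.
The exponent of m is 4.

4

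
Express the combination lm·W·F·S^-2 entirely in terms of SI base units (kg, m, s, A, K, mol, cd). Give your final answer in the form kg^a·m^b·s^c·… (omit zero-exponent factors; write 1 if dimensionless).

lm = cd·sr = cd (luminous flux; sr is dimensionless).
W = J/s (power = energy per time),
    = kg·m²·s⁻³.
F = C/V (capacitance = charge per voltage),
    = A·s/(kg·m²·s⁻³·A⁻¹) (substituting C and V),
    = kg⁻¹·m⁻²·s⁴·A².
S = 1/Ω (conductance is reciprocal resistance),
    = kg⁻¹·m⁻²·s³·A².
So S⁻² = kg²·m⁴·s⁻⁶·A⁻⁴.
Combining: lm·W·F·S⁻² = cd · (kg·m²·s⁻³) · (kg⁻¹·m⁻²·s⁴·A²) · (kg²·m⁴·s⁻⁶·A⁻⁴) = kg²·m⁴·s⁻⁵·A⁻²·cd.

kg²·m⁴·s⁻⁵·A⁻²·cd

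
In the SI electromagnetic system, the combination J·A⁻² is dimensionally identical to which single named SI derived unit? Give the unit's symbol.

J = N·m (work = force × distance),
    = kg·m²·s⁻².
Combining: J·A⁻² = (kg·m²·s⁻²) · A⁻² = kg·m²·s⁻²·A⁻².
kg·m²·s⁻²·A⁻² is the base-SI form of the henry.

H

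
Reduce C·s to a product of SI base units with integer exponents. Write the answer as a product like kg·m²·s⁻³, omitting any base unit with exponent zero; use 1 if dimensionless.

C = A·s = s·A (charge = current × time).
Combining: C·s = (s·A) · s = s²·A.

s²·A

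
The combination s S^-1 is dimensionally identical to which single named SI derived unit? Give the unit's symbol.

H

S = 1/Ω (conductance is reciprocal resistance),
    = kg⁻¹·m⁻²·s³·A².
So S⁻¹ = kg·m²·s⁻³·A⁻².
Combining: s·S⁻¹ = s · (kg·m²·s⁻³·A⁻²) = kg·m²·s⁻²·A⁻².
kg·m²·s⁻²·A⁻² is the base-SI form of the henry.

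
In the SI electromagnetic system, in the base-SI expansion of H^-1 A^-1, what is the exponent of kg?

-1

H = Wb/A (inductance = flux per current),
    = kg·m²·s⁻²·A⁻².
So H⁻¹ = kg⁻¹·m⁻²·s²·A².
Combining: H⁻¹·A⁻¹ = (kg⁻¹·m⁻²·s²·A²) · A⁻¹ = kg⁻¹·m⁻²·s²·A.
The exponent of kg is -1.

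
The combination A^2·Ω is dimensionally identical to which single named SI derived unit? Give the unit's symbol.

W

Ω = kg·m²·s⁻³·A⁻².
Combining: A²·Ω = A² · (kg·m²·s⁻³·A⁻²) = kg·m²·s⁻³.
kg·m²·s⁻³ is the base-SI form of the watt.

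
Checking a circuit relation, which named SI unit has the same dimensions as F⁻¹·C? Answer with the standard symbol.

V

F = C/V (capacitance = charge per voltage),
    = A·s/(kg·m²·s⁻³·A⁻¹) (substituting C and V),
    = kg⁻¹·m⁻²·s⁴·A².
So F⁻¹ = kg·m²·s⁻⁴·A⁻².
C = A·s = s·A (charge = current × time).
Combining: F⁻¹·C = (kg·m²·s⁻⁴·A⁻²) · (s·A) = kg·m²·s⁻³·A⁻¹.
kg·m²·s⁻³·A⁻¹ is the base-SI form of the volt.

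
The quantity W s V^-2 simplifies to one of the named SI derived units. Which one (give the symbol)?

F

W = J/s (power = energy per time),
    = kg·m²·s⁻³.
V = W/A (potential = power per current),
    = kg·m²·s⁻³·A⁻¹.
So V⁻² = kg⁻²·m⁻⁴·s⁶·A².
Combining: W·s·V⁻² = (kg·m²·s⁻³) · s · (kg⁻²·m⁻⁴·s⁶·A²) = kg⁻¹·m⁻²·s⁴·A².
kg⁻¹·m⁻²·s⁴·A² is the base-SI form of the farad.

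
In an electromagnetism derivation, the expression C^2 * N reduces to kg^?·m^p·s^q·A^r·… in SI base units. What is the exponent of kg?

1

C = s·A.
So C² = s²·A².
N = kg·m·s⁻².
Combining: C²·N = (s²·A²) · (kg·m·s⁻²) = kg·m·A².
The exponent of kg is 1.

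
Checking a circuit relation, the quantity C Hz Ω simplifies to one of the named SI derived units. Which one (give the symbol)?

C = A·s = s·A (charge = current × time).
Hz = 1/s = s⁻¹ (frequency is cycles per second).
Ω = V/A (resistance = voltage per current),
    = kg·m²·s⁻³·A⁻².
Combining: C·Hz·Ω = (s·A) · s⁻¹ · (kg·m²·s⁻³·A⁻²) = kg·m²·s⁻³·A⁻¹.
kg·m²·s⁻³·A⁻¹ is the base-SI form of the volt.

V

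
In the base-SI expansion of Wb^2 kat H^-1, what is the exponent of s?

Wb = kg·m²·s⁻²·A⁻¹.
So Wb² = kg²·m⁴·s⁻⁴·A⁻².
kat = s⁻¹·mol.
H = kg·m²·s⁻²·A⁻².
So H⁻¹ = kg⁻¹·m⁻²·s²·A².
Combining: Wb²·kat·H⁻¹ = (kg²·m⁴·s⁻⁴·A⁻²) · (s⁻¹·mol) · (kg⁻¹·m⁻²·s²·A²) = kg·m²·s⁻³·mol.
The exponent of s is -3.

-3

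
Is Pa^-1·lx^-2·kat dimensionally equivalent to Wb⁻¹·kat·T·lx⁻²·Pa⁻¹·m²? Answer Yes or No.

Yes

Left side:
  Pa = kg·m⁻¹·s⁻².
  So Pa⁻¹ = kg⁻¹·m·s².
  lx = m⁻²·cd.
  So lx⁻² = m⁴·cd⁻².
  kat = s⁻¹·mol.
  Combining: Pa⁻¹·lx⁻²·kat = (kg⁻¹·m·s²) · (m⁴·cd⁻²) · (s⁻¹·mol) = kg⁻¹·m⁵·s·mol·cd⁻².
Right side:
  Wb = kg·m²·s⁻²·A⁻¹.
  So Wb⁻¹ = kg⁻¹·m⁻²·s²·A.
  kat = s⁻¹·mol.
  T = kg·s⁻²·A⁻¹.
  lx = m⁻²·cd.
  So lx⁻² = m⁴·cd⁻².
  Pa = kg·m⁻¹·s⁻².
  So Pa⁻¹ = kg⁻¹·m·s².
  Combining: Wb⁻¹·kat·T·lx⁻²·Pa⁻¹·m² = (kg⁻¹·m⁻²·s²·A) · (s⁻¹·mol) · (kg·s⁻²·A⁻¹) · (m⁴·cd⁻²) · (kg⁻¹·m·s²) · m² = kg⁻¹·m⁵·s·mol·cd⁻².
Both reduce to kg⁻¹·m⁵·s·mol·cd⁻².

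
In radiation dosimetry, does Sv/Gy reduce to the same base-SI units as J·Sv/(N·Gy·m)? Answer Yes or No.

Yes

Left side:
  Sv = J/kg (equivalent dose = energy per mass),
      = m²·s⁻².
  Gy = J/kg (absorbed dose = energy per mass),
      = m²·s⁻².
  So Gy⁻¹ = m⁻²·s².
  Combining: Sv·Gy⁻¹ = (m²·s⁻²) · (m⁻²·s²) = 1.
Right side:
  N = kg·m/s² = kg·m·s⁻² (force = mass × acceleration).
  So N⁻¹ = kg⁻¹·m⁻¹·s².
  J = N·m (work = force × distance),
      = kg·m²·s⁻².
  Gy = J/kg (absorbed dose = energy per mass),
      = m²·s⁻².
  So Gy⁻¹ = m⁻²·s².
  Sv = J/kg (equivalent dose = energy per mass),
      = m²·s⁻².
  Combining: N⁻¹·J·Gy⁻¹·m⁻¹·Sv = (kg⁻¹·m⁻¹·s²) · (kg·m²·s⁻²) · (m⁻²·s²) · m⁻¹ · (m²·s⁻²) = 1.
Both reduce to 1.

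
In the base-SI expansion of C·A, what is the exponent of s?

1

C = s·A.
Combining: C·A = (s·A) · A = s·A².
The exponent of s is 1.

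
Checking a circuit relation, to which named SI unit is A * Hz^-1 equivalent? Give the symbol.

C

Hz = s⁻¹.
So Hz⁻¹ = s.
Combining: A·Hz⁻¹ = A · s = s·A.
s·A is the base-SI form of the coulomb.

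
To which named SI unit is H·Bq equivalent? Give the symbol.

Ω

H = kg·m²·s⁻²·A⁻².
Bq = s⁻¹.
Combining: H·Bq = (kg·m²·s⁻²·A⁻²) · s⁻¹ = kg·m²·s⁻³·A⁻².
kg·m²·s⁻³·A⁻² is the base-SI form of the ohm.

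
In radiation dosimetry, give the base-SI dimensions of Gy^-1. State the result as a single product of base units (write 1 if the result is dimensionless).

Gy = m²·s⁻².
So Gy⁻¹ = m⁻²·s².

m⁻²·s²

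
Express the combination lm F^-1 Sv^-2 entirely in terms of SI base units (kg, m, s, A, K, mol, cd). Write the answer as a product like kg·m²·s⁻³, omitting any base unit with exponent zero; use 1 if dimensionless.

lm = cd·sr = cd (luminous flux; sr is dimensionless).
F = C/V (capacitance = charge per voltage),
    = A·s/(kg·m²·s⁻³·A⁻¹) (substituting C and V),
    = kg⁻¹·m⁻²·s⁴·A².
So F⁻¹ = kg·m²·s⁻⁴·A⁻².
Sv = J/kg (equivalent dose = energy per mass),
    = m²·s⁻².
So Sv⁻² = m⁻⁴·s⁴.
Combining: lm·F⁻¹·Sv⁻² = cd · (kg·m²·s⁻⁴·A⁻²) · (m⁻⁴·s⁴) = kg·m⁻²·A⁻²·cd.

kg·m⁻²·A⁻²·cd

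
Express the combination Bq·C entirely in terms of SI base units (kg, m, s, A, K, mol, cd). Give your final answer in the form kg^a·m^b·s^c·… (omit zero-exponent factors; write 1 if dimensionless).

A

Bq = 1/s = s⁻¹ (activity is decays per second).
C = A·s = s·A (charge = current × time).
Combining: Bq·C = s⁻¹ · (s·A) = A.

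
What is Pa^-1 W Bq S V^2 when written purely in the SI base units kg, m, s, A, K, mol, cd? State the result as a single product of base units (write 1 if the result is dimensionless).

Pa = kg·m⁻¹·s⁻².
So Pa⁻¹ = kg⁻¹·m·s².
W = kg·m²·s⁻³.
Bq = s⁻¹.
S = kg⁻¹·m⁻²·s³·A².
V = kg·m²·s⁻³·A⁻¹.
So V² = kg²·m⁴·s⁻⁶·A⁻².
Combining: Pa⁻¹·W·Bq·S·V² = (kg⁻¹·m·s²) · (kg·m²·s⁻³) · s⁻¹ · (kg⁻¹·m⁻²·s³·A²) · (kg²·m⁴·s⁻⁶·A⁻²) = kg·m⁵·s⁻⁵.

kg·m⁵·s⁻⁵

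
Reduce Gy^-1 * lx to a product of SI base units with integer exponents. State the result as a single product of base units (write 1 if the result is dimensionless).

Gy = m²·s⁻².
So Gy⁻¹ = m⁻²·s².
lx = m⁻²·cd.
Combining: Gy⁻¹·lx = (m⁻²·s²) · (m⁻²·cd) = m⁻⁴·s²·cd.

m⁻⁴·s²·cd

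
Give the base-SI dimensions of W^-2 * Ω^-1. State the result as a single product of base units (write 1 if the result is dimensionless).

W = J/s (power = energy per time),
    = kg·m²·s⁻³.
So W⁻² = kg⁻²·m⁻⁴·s⁶.
Ω = V/A (resistance = voltage per current),
    = kg·m²·s⁻³·A⁻².
So Ω⁻¹ = kg⁻¹·m⁻²·s³·A².
Combining: W⁻²·Ω⁻¹ = (kg⁻²·m⁻⁴·s⁶) · (kg⁻¹·m⁻²·s³·A²) = kg⁻³·m⁻⁶·s⁹·A².

kg⁻³·m⁻⁶·s⁹·A²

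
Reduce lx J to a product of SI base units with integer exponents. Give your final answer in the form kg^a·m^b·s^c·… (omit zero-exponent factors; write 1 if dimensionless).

kg·s⁻²·cd

lx = lm/m² (illuminance = luminous flux per area),
    = m⁻²·cd.
J = N·m (work = force × distance),
    = kg·m²·s⁻².
Combining: lx·J = (m⁻²·cd) · (kg·m²·s⁻²) = kg·s⁻²·cd.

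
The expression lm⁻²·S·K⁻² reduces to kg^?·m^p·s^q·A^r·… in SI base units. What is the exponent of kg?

lm = cd·sr = cd (luminous flux; sr is dimensionless).
So lm⁻² = cd⁻².
S = 1/Ω (conductance is reciprocal resistance),
    = kg⁻¹·m⁻²·s³·A².
Combining: lm⁻²·S·K⁻² = cd⁻² · (kg⁻¹·m⁻²·s³·A²) · K⁻² = kg⁻¹·m⁻²·s³·A²·K⁻²·cd⁻².
The exponent of kg is -1.

-1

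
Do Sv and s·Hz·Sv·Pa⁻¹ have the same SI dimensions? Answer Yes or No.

No

Left side:
  Sv = m²·s⁻².
Right side:
  Hz = s⁻¹.
  Sv = m²·s⁻².
  Pa = kg·m⁻¹·s⁻².
  So Pa⁻¹ = kg⁻¹·m·s².
  Combining: s·Hz·Sv·Pa⁻¹ = s · s⁻¹ · (m²·s⁻²) · (kg⁻¹·m·s²) = kg⁻¹·m³.
Left is m²·s⁻²; right is kg⁻¹·m³ — different.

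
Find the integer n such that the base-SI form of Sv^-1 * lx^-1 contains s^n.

2

Sv = m²·s⁻².
So Sv⁻¹ = m⁻²·s².
lx = m⁻²·cd.
So lx⁻¹ = m²·cd⁻¹.
Combining: Sv⁻¹·lx⁻¹ = (m⁻²·s²) · (m²·cd⁻¹) = s²·cd⁻¹.
The exponent of s is 2.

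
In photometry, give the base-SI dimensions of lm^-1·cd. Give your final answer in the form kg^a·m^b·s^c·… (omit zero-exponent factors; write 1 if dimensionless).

lm = cd·sr = cd (luminous flux; sr is dimensionless).
So lm⁻¹ = cd⁻¹.
Combining: lm⁻¹·cd = cd⁻¹ · cd = 1.

1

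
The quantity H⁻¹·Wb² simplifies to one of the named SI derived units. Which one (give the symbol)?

H = kg·m²·s⁻²·A⁻².
So H⁻¹ = kg⁻¹·m⁻²·s²·A².
Wb = kg·m²·s⁻²·A⁻¹.
So Wb² = kg²·m⁴·s⁻⁴·A⁻².
Combining: H⁻¹·Wb² = (kg⁻¹·m⁻²·s²·A²) · (kg²·m⁴·s⁻⁴·A⁻²) = kg·m²·s⁻².
kg·m²·s⁻² is the base-SI form of the joule.

J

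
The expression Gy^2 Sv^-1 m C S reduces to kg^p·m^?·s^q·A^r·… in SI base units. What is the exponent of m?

Gy = J/kg (absorbed dose = energy per mass),
    = m²·s⁻².
So Gy² = m⁴·s⁻⁴.
Sv = J/kg (equivalent dose = energy per mass),
    = m²·s⁻².
So Sv⁻¹ = m⁻²·s².
C = A·s = s·A (charge = current × time).
S = 1/Ω (conductance is reciprocal resistance),
    = kg⁻¹·m⁻²·s³·A².
Combining: Gy²·Sv⁻¹·m·C·S = (m⁴·s⁻⁴) · (m⁻²·s²) · m · (s·A) · (kg⁻¹·m⁻²·s³·A²) = kg⁻¹·m·s²·A³.
The exponent of m is 1.

1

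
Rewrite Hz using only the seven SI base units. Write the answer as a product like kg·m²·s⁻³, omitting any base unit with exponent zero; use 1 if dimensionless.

Hz = s⁻¹.

s⁻¹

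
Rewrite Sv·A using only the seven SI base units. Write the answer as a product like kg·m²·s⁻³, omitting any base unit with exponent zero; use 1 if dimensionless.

m²·s⁻²·A

Sv = J/kg (equivalent dose = energy per mass),
    = m²·s⁻².
Combining: Sv·A = (m²·s⁻²) · A = m²·s⁻²·A.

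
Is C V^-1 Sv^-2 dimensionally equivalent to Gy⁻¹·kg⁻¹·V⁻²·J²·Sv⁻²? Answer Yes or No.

Yes

Left side:
  C = s·A.
  V = kg·m²·s⁻³·A⁻¹.
  So V⁻¹ = kg⁻¹·m⁻²·s³·A.
  Sv = m²·s⁻².
  So Sv⁻² = m⁻⁴·s⁴.
  Combining: C·V⁻¹·Sv⁻² = (s·A) · (kg⁻¹·m⁻²·s³·A) · (m⁻⁴·s⁴) = kg⁻¹·m⁻⁶·s⁸·A².
Right side:
  Gy = J/kg (absorbed dose = energy per mass),
      = m²·s⁻².
  So Gy⁻¹ = m⁻²·s².
  V = W/A (potential = power per current),
      = kg·m²·s⁻³·A⁻¹.
  So V⁻² = kg⁻²·m⁻⁴·s⁶·A².
  J = N·m (work = force × distance),
      = kg·m²·s⁻².
  So J² = kg²·m⁴·s⁻⁴.
  Sv = J/kg (equivalent dose = energy per mass),
      = m²·s⁻².
  So Sv⁻² = m⁻⁴·s⁴.
  Combining: Gy⁻¹·kg⁻¹·V⁻²·J²·Sv⁻² = (m⁻²·s²) · kg⁻¹ · (kg⁻²·m⁻⁴·s⁶·A²) · (kg²·m⁴·s⁻⁴) · (m⁻⁴·s⁴) = kg⁻¹·m⁻⁶·s⁸·A².
Both reduce to kg⁻¹·m⁻⁶·s⁸·A².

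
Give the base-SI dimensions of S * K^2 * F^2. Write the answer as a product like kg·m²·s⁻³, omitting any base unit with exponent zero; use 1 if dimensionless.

S = 1/Ω (conductance is reciprocal resistance),
    = kg⁻¹·m⁻²·s³·A².
F = C/V (capacitance = charge per voltage),
    = A·s/(kg·m²·s⁻³·A⁻¹) (substituting C and V),
    = kg⁻¹·m⁻²·s⁴·A².
So F² = kg⁻²·m⁻⁴·s⁸·A⁴.
Combining: S·K²·F² = (kg⁻¹·m⁻²·s³·A²) · K² · (kg⁻²·m⁻⁴·s⁸·A⁴) = kg⁻³·m⁻⁶·s¹¹·A⁶·K².

kg⁻³·m⁻⁶·s¹¹·A⁶·K²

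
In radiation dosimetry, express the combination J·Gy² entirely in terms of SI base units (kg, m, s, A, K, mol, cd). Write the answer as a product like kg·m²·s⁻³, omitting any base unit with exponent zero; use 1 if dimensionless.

J = kg·m²·s⁻².
Gy = m²·s⁻².
So Gy² = m⁴·s⁻⁴.
Combining: J·Gy² = (kg·m²·s⁻²) · (m⁴·s⁻⁴) = kg·m⁶·s⁻⁶.

kg·m⁶·s⁻⁶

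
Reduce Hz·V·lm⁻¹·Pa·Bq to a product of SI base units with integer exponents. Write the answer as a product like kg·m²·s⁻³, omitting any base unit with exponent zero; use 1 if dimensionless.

Hz = 1/s = s⁻¹ (frequency is cycles per second).
V = W/A (potential = power per current),
    = kg·m²·s⁻³·A⁻¹.
lm = cd·sr = cd (luminous flux; sr is dimensionless).
So lm⁻¹ = cd⁻¹.
Pa = N/m² (pressure = force per area),
    = kg·m⁻¹·s⁻².
Bq = 1/s = s⁻¹ (activity is decays per second).
Combining: Hz·V·lm⁻¹·Pa·Bq = s⁻¹ · (kg·m²·s⁻³·A⁻¹) · cd⁻¹ · (kg·m⁻¹·s⁻²) · s⁻¹ = kg²·m·s⁻⁷·A⁻¹·cd⁻¹.

kg²·m·s⁻⁷·A⁻¹·cd⁻¹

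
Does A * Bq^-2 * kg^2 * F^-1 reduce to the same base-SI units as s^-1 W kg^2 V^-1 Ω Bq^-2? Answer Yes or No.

Left side:
  Bq = 1/s = s⁻¹ (activity is decays per second).
  So Bq⁻² = s².
  F = C/V (capacitance = charge per voltage),
      = A·s/(kg·m²·s⁻³·A⁻¹) (substituting C and V),
      = kg⁻¹·m⁻²·s⁴·A².
  So F⁻¹ = kg·m²·s⁻⁴·A⁻².
  Combining: A·Bq⁻²·kg²·F⁻¹ = A · s² · kg² · (kg·m²·s⁻⁴·A⁻²) = kg³·m²·s⁻²·A⁻¹.
Right side:
  W = J/s (power = energy per time),
      = kg·m²·s⁻³.
  V = W/A (potential = power per current),
      = kg·m²·s⁻³·A⁻¹.
  So V⁻¹ = kg⁻¹·m⁻²·s³·A.
  Ω = V/A (resistance = voltage per current),
      = kg·m²·s⁻³·A⁻².
  Bq = 1/s = s⁻¹ (activity is decays per second).
  So Bq⁻² = s².
  Combining: s⁻¹·W·kg²·V⁻¹·Ω·Bq⁻² = s⁻¹ · (kg·m²·s⁻³) · kg² · (kg⁻¹·m⁻²·s³·A) · (kg·m²·s⁻³·A⁻²) · s² = kg³·m²·s⁻²·A⁻¹.
Both reduce to kg³·m²·s⁻²·A⁻¹.

Yes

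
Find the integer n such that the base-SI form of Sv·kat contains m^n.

Sv = m²·s⁻².
kat = s⁻¹·mol.
Combining: Sv·kat = (m²·s⁻²) · (s⁻¹·mol) = m²·s⁻³·mol.
The exponent of m is 2.

2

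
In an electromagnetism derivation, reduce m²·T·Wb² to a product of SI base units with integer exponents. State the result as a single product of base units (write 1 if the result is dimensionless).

T = kg·s⁻²·A⁻¹.
Wb = kg·m²·s⁻²·A⁻¹.
So Wb² = kg²·m⁴·s⁻⁴·A⁻².
Combining: m²·T·Wb² = m² · (kg·s⁻²·A⁻¹) · (kg²·m⁴·s⁻⁴·A⁻²) = kg³·m⁶·s⁻⁶·A⁻³.

kg³·m⁶·s⁻⁶·A⁻³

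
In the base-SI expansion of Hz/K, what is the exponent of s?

-1

Hz = 1/s = s⁻¹ (frequency is cycles per second).
Combining: Hz·K⁻¹ = s⁻¹ · K⁻¹ = s⁻¹·K⁻¹.
The exponent of s is -1.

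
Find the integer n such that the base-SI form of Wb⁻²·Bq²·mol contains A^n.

2

Wb = V·s (flux: a volt is a weber per second),
    = kg·m²·s⁻²·A⁻¹.
So Wb⁻² = kg⁻²·m⁻⁴·s⁴·A².
Bq = 1/s = s⁻¹ (activity is decays per second).
So Bq² = s⁻².
Combining: Wb⁻²·Bq²·mol = (kg⁻²·m⁻⁴·s⁴·A²) · s⁻² · mol = kg⁻²·m⁻⁴·s²·A²·mol.
The exponent of A is 2.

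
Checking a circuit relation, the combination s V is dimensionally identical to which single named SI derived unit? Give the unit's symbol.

V = W/A (potential = power per current),
    = kg·m²·s⁻³·A⁻¹.
Combining: s·V = s · (kg·m²·s⁻³·A⁻¹) = kg·m²·s⁻²·A⁻¹.
kg·m²·s⁻²·A⁻¹ is the base-SI form of the weber.

Wb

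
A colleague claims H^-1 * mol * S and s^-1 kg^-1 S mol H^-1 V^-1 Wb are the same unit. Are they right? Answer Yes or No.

Left side:
  H = Wb/A (inductance = flux per current),
      = kg·m²·s⁻²·A⁻².
  So H⁻¹ = kg⁻¹·m⁻²·s²·A².
  S = 1/Ω (conductance is reciprocal resistance),
      = kg⁻¹·m⁻²·s³·A².
  Combining: H⁻¹·mol·S = (kg⁻¹·m⁻²·s²·A²) · mol · (kg⁻¹·m⁻²·s³·A²) = kg⁻²·m⁻⁴·s⁵·A⁴·mol.
Right side:
  S = 1/Ω (conductance is reciprocal resistance),
      = kg⁻¹·m⁻²·s³·A².
  H = Wb/A (inductance = flux per current),
      = kg·m²·s⁻²·A⁻².
  So H⁻¹ = kg⁻¹·m⁻²·s²·A².
  V = W/A (potential = power per current),
      = kg·m²·s⁻³·A⁻¹.
  So V⁻¹ = kg⁻¹·m⁻²·s³·A.
  Wb = V·s (flux: a volt is a weber per second),
      = kg·m²·s⁻²·A⁻¹.
  Combining: s⁻¹·kg⁻¹·S·mol·H⁻¹·V⁻¹·Wb = s⁻¹ · kg⁻¹ · (kg⁻¹·m⁻²·s³·A²) · mol · (kg⁻¹·m⁻²·s²·A²) · (kg⁻¹·m⁻²·s³·A) · (kg·m²·s⁻²·A⁻¹) = kg⁻³·m⁻⁴·s⁵·A⁴·mol.
Left is kg⁻²·m⁻⁴·s⁵·A⁴·mol; right is kg⁻³·m⁻⁴·s⁵·A⁴·mol — different.

No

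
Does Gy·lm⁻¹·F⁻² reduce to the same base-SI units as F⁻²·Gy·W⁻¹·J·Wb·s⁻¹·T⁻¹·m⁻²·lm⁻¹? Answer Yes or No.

Yes

Left side:
  Gy = J/kg (absorbed dose = energy per mass),
      = m²·s⁻².
  lm = cd·sr = cd (luminous flux; sr is dimensionless).
  So lm⁻¹ = cd⁻¹.
  F = C/V (capacitance = charge per voltage),
      = A·s/(kg·m²·s⁻³·A⁻¹) (substituting C and V),
      = kg⁻¹·m⁻²·s⁴·A².
  So F⁻² = kg²·m⁴·s⁻⁸·A⁻⁴.
  Combining: Gy·lm⁻¹·F⁻² = (m²·s⁻²) · cd⁻¹ · (kg²·m⁴·s⁻⁸·A⁻⁴) = kg²·m⁶·s⁻¹⁰·A⁻⁴·cd⁻¹.
Right side:
  F = C/V (capacitance = charge per voltage),
      = A·s/(kg·m²·s⁻³·A⁻¹) (substituting C and V),
      = kg⁻¹·m⁻²·s⁴·A².
  So F⁻² = kg²·m⁴·s⁻⁸·A⁻⁴.
  Gy = J/kg (absorbed dose = energy per mass),
      = m²·s⁻².
  W = J/s (power = energy per time),
      = kg·m²·s⁻³.
  So W⁻¹ = kg⁻¹·m⁻²·s³.
  J = N·m (work = force × distance),
      = kg·m²·s⁻².
  Wb = V·s (flux: a volt is a weber per second),
      = kg·m²·s⁻²·A⁻¹.
  T = Wb/m² (flux density = flux per area),
      = kg·s⁻²·A⁻¹.
  So T⁻¹ = kg⁻¹·s²·A.
  lm = cd·sr = cd (luminous flux; sr is dimensionless).
  So lm⁻¹ = cd⁻¹.
  Combining: F⁻²·Gy·W⁻¹·J·Wb·s⁻¹·T⁻¹·m⁻²·lm⁻¹ = (kg²·m⁴·s⁻⁸·A⁻⁴) · (m²·s⁻²) · (kg⁻¹·m⁻²·s³) · (kg·m²·s⁻²) · (kg·m²·s⁻²·A⁻¹) · s⁻¹ · (kg⁻¹·s²·A) · m⁻² · cd⁻¹ = kg²·m⁶·s⁻¹⁰·A⁻⁴·cd⁻¹.
Both reduce to kg²·m⁶·s⁻¹⁰·A⁻⁴·cd⁻¹.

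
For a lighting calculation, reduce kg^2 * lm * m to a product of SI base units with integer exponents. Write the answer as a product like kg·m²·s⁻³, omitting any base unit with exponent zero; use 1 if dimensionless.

kg²·m·cd

lm = cd.
Combining: kg²·lm·m = kg² · cd · m = kg²·m·cd.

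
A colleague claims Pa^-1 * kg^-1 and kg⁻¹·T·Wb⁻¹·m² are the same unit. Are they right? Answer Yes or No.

No

Left side:
  Pa = kg·m⁻¹·s⁻².
  So Pa⁻¹ = kg⁻¹·m·s².
  Combining: Pa⁻¹·kg⁻¹ = (kg⁻¹·m·s²) · kg⁻¹ = kg⁻²·m·s².
Right side:
  T = Wb/m² (flux density = flux per area),
      = kg·s⁻²·A⁻¹.
  Wb = V·s (flux: a volt is a weber per second),
      = kg·m²·s⁻²·A⁻¹.
  So Wb⁻¹ = kg⁻¹·m⁻²·s²·A.
  Combining: kg⁻¹·T·Wb⁻¹·m² = kg⁻¹ · (kg·s⁻²·A⁻¹) · (kg⁻¹·m⁻²·s²·A) · m² = kg⁻¹.
Left is kg⁻²·m·s²; right is kg⁻¹ — different.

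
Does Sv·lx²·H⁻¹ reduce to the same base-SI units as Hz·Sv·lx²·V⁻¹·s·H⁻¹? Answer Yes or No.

No

Left side:
  Sv = m²·s⁻².
  lx = m⁻²·cd.
  So lx² = m⁻⁴·cd².
  H = kg·m²·s⁻²·A⁻².
  So H⁻¹ = kg⁻¹·m⁻²·s²·A².
  Combining: Sv·lx²·H⁻¹ = (m²·s⁻²) · (m⁻⁴·cd²) · (kg⁻¹·m⁻²·s²·A²) = kg⁻¹·m⁻⁴·A²·cd².
Right side:
  Hz = 1/s = s⁻¹ (frequency is cycles per second).
  Sv = J/kg (equivalent dose = energy per mass),
      = m²·s⁻².
  lx = lm/m² (illuminance = luminous flux per area),
      = m⁻²·cd.
  So lx² = m⁻⁴·cd².
  V = W/A (potential = power per current),
      = kg·m²·s⁻³·A⁻¹.
  So V⁻¹ = kg⁻¹·m⁻²·s³·A.
  H = Wb/A (inductance = flux per current),
      = kg·m²·s⁻²·A⁻².
  So H⁻¹ = kg⁻¹·m⁻²·s²·A².
  Combining: Hz·Sv·lx²·V⁻¹·s·H⁻¹ = s⁻¹ · (m²·s⁻²) · (m⁻⁴·cd²) · (kg⁻¹·m⁻²·s³·A) · s · (kg⁻¹·m⁻²·s²·A²) = kg⁻²·m⁻⁶·s³·A³·cd².
Left is kg⁻¹·m⁻⁴·A²·cd²; right is kg⁻²·m⁻⁶·s³·A³·cd² — different.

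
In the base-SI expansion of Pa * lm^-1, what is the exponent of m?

Pa = kg·m⁻¹·s⁻².
lm = cd.
So lm⁻¹ = cd⁻¹.
Combining: Pa·lm⁻¹ = (kg·m⁻¹·s⁻²) · cd⁻¹ = kg·m⁻¹·s⁻²·cd⁻¹.
The exponent of m is -1.

-1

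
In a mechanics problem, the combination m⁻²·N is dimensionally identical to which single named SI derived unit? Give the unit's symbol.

Pa

N = kg·m/s² = kg·m·s⁻² (force = mass × acceleration).
Combining: m⁻²·N = m⁻² · (kg·m·s⁻²) = kg·m⁻¹·s⁻².
kg·m⁻¹·s⁻² is the base-SI form of the pascal.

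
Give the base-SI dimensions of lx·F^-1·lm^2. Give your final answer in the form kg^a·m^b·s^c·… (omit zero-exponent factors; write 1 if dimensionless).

kg·s⁻⁴·A⁻²·cd³

lx = lm/m² (illuminance = luminous flux per area),
    = m⁻²·cd.
F = C/V (capacitance = charge per voltage),
    = A·s/(kg·m²·s⁻³·A⁻¹) (substituting C and V),
    = kg⁻¹·m⁻²·s⁴·A².
So F⁻¹ = kg·m²·s⁻⁴·A⁻².
lm = cd·sr = cd (luminous flux; sr is dimensionless).
So lm² = cd².
Combining: lx·F⁻¹·lm² = (m⁻²·cd) · (kg·m²·s⁻⁴·A⁻²) · cd² = kg·s⁻⁴·A⁻²·cd³.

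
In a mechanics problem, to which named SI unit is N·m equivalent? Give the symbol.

N = kg·m/s² = kg·m·s⁻² (force = mass × acceleration).
Combining: N·m = (kg·m·s⁻²) · m = kg·m²·s⁻².
kg·m²·s⁻² is the base-SI form of the joule.

J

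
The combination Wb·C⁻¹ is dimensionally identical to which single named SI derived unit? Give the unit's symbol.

Ω

Wb = V·s (flux: a volt is a weber per second),
    = kg·m²·s⁻²·A⁻¹.
C = A·s = s·A (charge = current × time).
So C⁻¹ = s⁻¹·A⁻¹.
Combining: Wb·C⁻¹ = (kg·m²·s⁻²·A⁻¹) · (s⁻¹·A⁻¹) = kg·m²·s⁻³·A⁻².
kg·m²·s⁻³·A⁻² is the base-SI form of the ohm.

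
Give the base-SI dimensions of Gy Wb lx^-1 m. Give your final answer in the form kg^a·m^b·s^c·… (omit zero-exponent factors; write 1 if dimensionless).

Gy = m²·s⁻².
Wb = kg·m²·s⁻²·A⁻¹.
lx = m⁻²·cd.
So lx⁻¹ = m²·cd⁻¹.
Combining: Gy·Wb·lx⁻¹·m = (m²·s⁻²) · (kg·m²·s⁻²·A⁻¹) · (m²·cd⁻¹) · m = kg·m⁷·s⁻⁴·A⁻¹·cd⁻¹.

kg·m⁷·s⁻⁴·A⁻¹·cd⁻¹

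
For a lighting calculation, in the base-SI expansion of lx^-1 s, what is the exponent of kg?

0

lx = lm/m² (illuminance = luminous flux per area),
    = m⁻²·cd.
So lx⁻¹ = m²·cd⁻¹.
Combining: lx⁻¹·s = (m²·cd⁻¹) · s = m²·s·cd⁻¹.
The exponent of kg is 0.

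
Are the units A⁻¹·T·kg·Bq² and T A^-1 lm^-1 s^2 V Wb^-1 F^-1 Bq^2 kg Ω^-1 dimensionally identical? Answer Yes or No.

Left side:
  T = kg·s⁻²·A⁻¹.
  Bq = s⁻¹.
  So Bq² = s⁻².
  Combining: A⁻¹·T·kg·Bq² = A⁻¹ · (kg·s⁻²·A⁻¹) · kg · s⁻² = kg²·s⁻⁴·A⁻².
Right side:
  T = Wb/m² (flux density = flux per area),
      = kg·s⁻²·A⁻¹.
  lm = cd·sr = cd (luminous flux; sr is dimensionless).
  So lm⁻¹ = cd⁻¹.
  V = W/A (potential = power per current),
      = kg·m²·s⁻³·A⁻¹.
  Wb = V·s (flux: a volt is a weber per second),
      = kg·m²·s⁻²·A⁻¹.
  So Wb⁻¹ = kg⁻¹·m⁻²·s²·A.
  F = C/V (capacitance = charge per voltage),
      = A·s/(kg·m²·s⁻³·A⁻¹) (substituting C and V),
      = kg⁻¹·m⁻²·s⁴·A².
  So F⁻¹ = kg·m²·s⁻⁴·A⁻².
  Bq = 1/s = s⁻¹ (activity is decays per second).
  So Bq² = s⁻².
  Ω = V/A (resistance = voltage per current),
      = kg·m²·s⁻³·A⁻².
  So Ω⁻¹ = kg⁻¹·m⁻²·s³·A².
  Combining: T·A⁻¹·lm⁻¹·s²·V·Wb⁻¹·F⁻¹·Bq²·kg·Ω⁻¹ = (kg·s⁻²·A⁻¹) · A⁻¹ · cd⁻¹ · s² · (kg·m²·s⁻³·A⁻¹) · (kg⁻¹·m⁻²·s²·A) · (kg·m²·s⁻⁴·A⁻²) · s⁻² · kg · (kg⁻¹·m⁻²·s³·A²) = kg²·s⁻⁴·A⁻²·cd⁻¹.
Left is kg²·s⁻⁴·A⁻²; right is kg²·s⁻⁴·A⁻²·cd⁻¹ — different.

No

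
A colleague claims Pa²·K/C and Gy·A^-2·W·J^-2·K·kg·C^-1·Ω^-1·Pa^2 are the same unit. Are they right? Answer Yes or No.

No

Left side:
  Pa = N/m² (pressure = force per area),
      = kg·m⁻¹·s⁻².
  So Pa² = kg²·m⁻²·s⁻⁴.
  C = A·s = s·A (charge = current × time).
  So C⁻¹ = s⁻¹·A⁻¹.
  Combining: Pa²·C⁻¹·K = (kg²·m⁻²·s⁻⁴) · (s⁻¹·A⁻¹) · K = kg²·m⁻²·s⁻⁵·A⁻¹·K.
Right side:
  Gy = m²·s⁻².
  W = kg·m²·s⁻³.
  J = kg·m²·s⁻².
  So J⁻² = kg⁻²·m⁻⁴·s⁴.
  C = s·A.
  So C⁻¹ = s⁻¹·A⁻¹.
  Ω = kg·m²·s⁻³·A⁻².
  So Ω⁻¹ = kg⁻¹·m⁻²·s³·A².
  Pa = kg·m⁻¹·s⁻².
  So Pa² = kg²·m⁻²·s⁻⁴.
  Combining: Gy·A⁻²·W·J⁻²·K·kg·C⁻¹·Ω⁻¹·Pa² = (m²·s⁻²) · A⁻² · (kg·m²·s⁻³) · (kg⁻²·m⁻⁴·s⁴) · K · kg · (s⁻¹·A⁻¹) · (kg⁻¹·m⁻²·s³·A²) · (kg²·m⁻²·s⁻⁴) = kg·m⁻⁴·s⁻³·A⁻¹·K.
Left is kg²·m⁻²·s⁻⁵·A⁻¹·K; right is kg·m⁻⁴·s⁻³·A⁻¹·K — different.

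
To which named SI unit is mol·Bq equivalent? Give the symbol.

kat

Bq = 1/s = s⁻¹ (activity is decays per second).
Combining: mol·Bq = mol · s⁻¹ = s⁻¹·mol.
s⁻¹·mol is the base-SI form of the katal.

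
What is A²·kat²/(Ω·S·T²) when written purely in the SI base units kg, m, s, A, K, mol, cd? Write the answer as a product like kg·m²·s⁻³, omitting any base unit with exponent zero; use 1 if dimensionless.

Ω = kg·m²·s⁻³·A⁻².
So Ω⁻¹ = kg⁻¹·m⁻²·s³·A².
S = kg⁻¹·m⁻²·s³·A².
So S⁻¹ = kg·m²·s⁻³·A⁻².
T = kg·s⁻²·A⁻¹.
So T⁻² = kg⁻²·s⁴·A².
kat = s⁻¹·mol.
So kat² = s⁻²·mol².
Combining: A²·Ω⁻¹·S⁻¹·T⁻²·kat² = A² · (kg⁻¹·m⁻²·s³·A²) · (kg·m²·s⁻³·A⁻²) · (kg⁻²·s⁴·A²) · (s⁻²·mol²) = kg⁻²·s²·A⁴·mol².

kg⁻²·s²·A⁴·mol²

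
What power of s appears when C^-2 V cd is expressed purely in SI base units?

C = A·s = s·A (charge = current × time).
So C⁻² = s⁻²·A⁻².
V = W/A (potential = power per current),
    = kg·m²·s⁻³·A⁻¹.
Combining: C⁻²·V·cd = (s⁻²·A⁻²) · (kg·m²·s⁻³·A⁻¹) · cd = kg·m²·s⁻⁵·A⁻³·cd.
The exponent of s is -5.

-5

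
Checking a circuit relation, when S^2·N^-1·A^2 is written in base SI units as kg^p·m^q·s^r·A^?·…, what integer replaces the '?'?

6

S = kg⁻¹·m⁻²·s³·A².
So S² = kg⁻²·m⁻⁴·s⁶·A⁴.
N = kg·m·s⁻².
So N⁻¹ = kg⁻¹·m⁻¹·s².
Combining: S²·N⁻¹·A² = (kg⁻²·m⁻⁴·s⁶·A⁴) · (kg⁻¹·m⁻¹·s²) · A² = kg⁻³·m⁻⁵·s⁸·A⁶.
The exponent of A is 6.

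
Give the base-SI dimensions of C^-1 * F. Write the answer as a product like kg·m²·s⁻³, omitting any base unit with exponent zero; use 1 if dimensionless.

C = A·s = s·A (charge = current × time).
So C⁻¹ = s⁻¹·A⁻¹.
F = C/V (capacitance = charge per voltage),
    = A·s/(kg·m²·s⁻³·A⁻¹) (substituting C and V),
    = kg⁻¹·m⁻²·s⁴·A².
Combining: C⁻¹·F = (s⁻¹·A⁻¹) · (kg⁻¹·m⁻²·s⁴·A²) = kg⁻¹·m⁻²·s³·A.

kg⁻¹·m⁻²·s³·A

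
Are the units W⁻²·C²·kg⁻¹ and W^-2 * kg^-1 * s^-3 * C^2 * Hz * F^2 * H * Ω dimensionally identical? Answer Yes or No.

No

Left side:
  W = J/s (power = energy per time),
      = kg·m²·s⁻³.
  So W⁻² = kg⁻²·m⁻⁴·s⁶.
  C = A·s = s·A (charge = current × time).
  So C² = s²·A².
  Combining: W⁻²·C²·kg⁻¹ = (kg⁻²·m⁻⁴·s⁶) · (s²·A²) · kg⁻¹ = kg⁻³·m⁻⁴·s⁸·A².
Right side:
  W = kg·m²·s⁻³.
  So W⁻² = kg⁻²·m⁻⁴·s⁶.
  C = s·A.
  So C² = s²·A².
  Hz = s⁻¹.
  F = kg⁻¹·m⁻²·s⁴·A².
  So F² = kg⁻²·m⁻⁴·s⁸·A⁴.
  H = kg·m²·s⁻²·A⁻².
  Ω = kg·m²·s⁻³·A⁻².
  Combining: W⁻²·kg⁻¹·s⁻³·C²·Hz·F²·H·Ω = (kg⁻²·m⁻⁴·s⁶) · kg⁻¹ · s⁻³ · (s²·A²) · s⁻¹ · (kg⁻²·m⁻⁴·s⁸·A⁴) · (kg·m²·s⁻²·A⁻²) · (kg·m²·s⁻³·A⁻²) = kg⁻³·m⁻⁴·s⁷·A².
Left is kg⁻³·m⁻⁴·s⁸·A²; right is kg⁻³·m⁻⁴·s⁷·A² — different.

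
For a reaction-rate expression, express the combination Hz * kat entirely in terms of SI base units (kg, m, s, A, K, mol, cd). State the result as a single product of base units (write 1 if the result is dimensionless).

s⁻²·mol

Hz = s⁻¹.
kat = s⁻¹·mol.
Combining: Hz·kat = s⁻¹ · (s⁻¹·mol) = s⁻²·mol.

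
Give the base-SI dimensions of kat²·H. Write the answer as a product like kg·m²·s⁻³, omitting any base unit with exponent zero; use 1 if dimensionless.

kat = s⁻¹·mol.
So kat² = s⁻²·mol².
H = kg·m²·s⁻²·A⁻².
Combining: kat²·H = (s⁻²·mol²) · (kg·m²·s⁻²·A⁻²) = kg·m²·s⁻⁴·A⁻²·mol².

kg·m²·s⁻⁴·A⁻²·mol²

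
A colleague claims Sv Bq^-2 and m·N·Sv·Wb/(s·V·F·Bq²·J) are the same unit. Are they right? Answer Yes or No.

Left side:
  Sv = J/kg (equivalent dose = energy per mass),
      = m²·s⁻².
  Bq = 1/s = s⁻¹ (activity is decays per second).
  So Bq⁻² = s².
  Combining: Sv·Bq⁻² = (m²·s⁻²) · s² = m².
Right side:
  V = kg·m²·s⁻³·A⁻¹.
  So V⁻¹ = kg⁻¹·m⁻²·s³·A.
  N = kg·m·s⁻².
  Sv = m²·s⁻².
  F = kg⁻¹·m⁻²·s⁴·A².
  So F⁻¹ = kg·m²·s⁻⁴·A⁻².
  Wb = kg·m²·s⁻²·A⁻¹.
  Bq = s⁻¹.
  So Bq⁻² = s².
  J = kg·m²·s⁻².
  So J⁻¹ = kg⁻¹·m⁻²·s².
  Combining: s⁻¹·m·V⁻¹·N·Sv·F⁻¹·Wb·Bq⁻²·J⁻¹ = s⁻¹ · m · (kg⁻¹·m⁻²·s³·A) · (kg·m·s⁻²) · (m²·s⁻²) · (kg·m²·s⁻⁴·A⁻²) · (kg·m²·s⁻²·A⁻¹) · s² · (kg⁻¹·m⁻²·s²) = kg·m⁴·s⁻⁴·A⁻².
Left is m²; right is kg·m⁴·s⁻⁴·A⁻² — different.

No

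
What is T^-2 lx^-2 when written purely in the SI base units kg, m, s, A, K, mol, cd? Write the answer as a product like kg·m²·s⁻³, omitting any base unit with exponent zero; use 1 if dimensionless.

kg⁻²·m⁴·s⁴·A²·cd⁻²

T = Wb/m² (flux density = flux per area),
    = kg·s⁻²·A⁻¹.
So T⁻² = kg⁻²·s⁴·A².
lx = lm/m² (illuminance = luminous flux per area),
    = m⁻²·cd.
So lx⁻² = m⁴·cd⁻².
Combining: T⁻²·lx⁻² = (kg⁻²·s⁴·A²) · (m⁴·cd⁻²) = kg⁻²·m⁴·s⁴·A²·cd⁻².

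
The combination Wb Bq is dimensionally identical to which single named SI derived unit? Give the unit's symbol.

Wb = V·s (flux: a volt is a weber per second),
    = kg·m²·s⁻²·A⁻¹.
Bq = 1/s = s⁻¹ (activity is decays per second).
Combining: Wb·Bq = (kg·m²·s⁻²·A⁻¹) · s⁻¹ = kg·m²·s⁻³·A⁻¹.
kg·m²·s⁻³·A⁻¹ is the base-SI form of the volt.

V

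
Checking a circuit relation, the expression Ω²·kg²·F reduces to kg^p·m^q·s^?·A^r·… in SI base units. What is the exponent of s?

Ω = V/A (resistance = voltage per current),
    = kg·m²·s⁻³·A⁻².
So Ω² = kg²·m⁴·s⁻⁶·A⁻⁴.
F = C/V (capacitance = charge per voltage),
    = A·s/(kg·m²·s⁻³·A⁻¹) (substituting C and V),
    = kg⁻¹·m⁻²·s⁴·A².
Combining: Ω²·kg²·F = (kg²·m⁴·s⁻⁶·A⁻⁴) · kg² · (kg⁻¹·m⁻²·s⁴·A²) = kg³·m²·s⁻²·A⁻².
The exponent of s is -2.

-2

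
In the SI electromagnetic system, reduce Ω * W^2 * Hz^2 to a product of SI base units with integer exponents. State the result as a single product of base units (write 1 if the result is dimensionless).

Ω = kg·m²·s⁻³·A⁻².
W = kg·m²·s⁻³.
So W² = kg²·m⁴·s⁻⁶.
Hz = s⁻¹.
So Hz² = s⁻².
Combining: Ω·W²·Hz² = (kg·m²·s⁻³·A⁻²) · (kg²·m⁴·s⁻⁶) · s⁻² = kg³·m⁶·s⁻¹¹·A⁻².

kg³·m⁶·s⁻¹¹·A⁻²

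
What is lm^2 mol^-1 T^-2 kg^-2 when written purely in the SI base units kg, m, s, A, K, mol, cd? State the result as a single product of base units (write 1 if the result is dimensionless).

lm = cd.
So lm² = cd².
T = kg·s⁻²·A⁻¹.
So T⁻² = kg⁻²·s⁴·A².
Combining: lm²·mol⁻¹·T⁻²·kg⁻² = cd² · mol⁻¹ · (kg⁻²·s⁴·A²) · kg⁻² = kg⁻⁴·s⁴·A²·mol⁻¹·cd².

kg⁻⁴·s⁴·A²·mol⁻¹·cd²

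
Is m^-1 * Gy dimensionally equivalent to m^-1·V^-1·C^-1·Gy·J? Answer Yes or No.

Yes

Left side:
  Gy = m²·s⁻².
  Combining: m⁻¹·Gy = m⁻¹ · (m²·s⁻²) = m·s⁻².
Right side:
  V = kg·m²·s⁻³·A⁻¹.
  So V⁻¹ = kg⁻¹·m⁻²·s³·A.
  C = s·A.
  So C⁻¹ = s⁻¹·A⁻¹.
  Gy = m²·s⁻².
  J = kg·m²·s⁻².
  Combining: m⁻¹·V⁻¹·C⁻¹·Gy·J = m⁻¹ · (kg⁻¹·m⁻²·s³·A) · (s⁻¹·A⁻¹) · (m²·s⁻²) · (kg·m²·s⁻²) = m·s⁻².
Both reduce to m·s⁻².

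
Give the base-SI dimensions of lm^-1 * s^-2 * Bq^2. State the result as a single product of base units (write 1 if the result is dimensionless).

s⁻⁴·cd⁻¹

lm = cd.
So lm⁻¹ = cd⁻¹.
Bq = s⁻¹.
So Bq² = s⁻².
Combining: lm⁻¹·s⁻²·Bq² = cd⁻¹ · s⁻² · s⁻² = s⁻⁴·cd⁻¹.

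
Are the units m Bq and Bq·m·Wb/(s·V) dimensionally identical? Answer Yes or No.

Left side:
  Bq = 1/s = s⁻¹ (activity is decays per second).
  Combining: m·Bq = m · s⁻¹ = m·s⁻¹.
Right side:
  Bq = 1/s = s⁻¹ (activity is decays per second).
  Wb = V·s (flux: a volt is a weber per second),
      = kg·m²·s⁻²·A⁻¹.
  V = W/A (potential = power per current),
      = kg·m²·s⁻³·A⁻¹.
  So V⁻¹ = kg⁻¹·m⁻²·s³·A.
  Combining: Bq·m·s⁻¹·Wb·V⁻¹ = s⁻¹ · m · s⁻¹ · (kg·m²·s⁻²·A⁻¹) · (kg⁻¹·m⁻²·s³·A) = m·s⁻¹.
Both reduce to m·s⁻¹.

Yes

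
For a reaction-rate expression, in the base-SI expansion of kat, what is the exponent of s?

kat = mol/s = s⁻¹·mol (catalytic activity).
The exponent of s is -1.

-1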